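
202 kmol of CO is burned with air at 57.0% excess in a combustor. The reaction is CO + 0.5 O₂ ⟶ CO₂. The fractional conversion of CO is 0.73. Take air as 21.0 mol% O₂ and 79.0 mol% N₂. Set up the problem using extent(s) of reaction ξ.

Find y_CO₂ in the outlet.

Stoichiometric O₂ = 0.5 × 202 = 101 kmol; O₂ fed = 101 × 1.570 = 158.6 kmol.
N₂ fed = 158.6 × 79/21 = 596.5 kmol.
Fuel reacted = 0.73 × 202 → ξ = 147.5 kmol.
Outlet (n = n₀ + ν ξ):
  CO: 202 − 1(147.5) = 54.54
  O₂: 158.6 − 0.5(147.5) = 84.84
  N₂: 596.5 (inert)
  CO₂: 0 + 1(147.5) = 147.5
Total out = 883.4 kmol; y_CO₂ = 147.5 / 883.4 = 0.1669.

0.167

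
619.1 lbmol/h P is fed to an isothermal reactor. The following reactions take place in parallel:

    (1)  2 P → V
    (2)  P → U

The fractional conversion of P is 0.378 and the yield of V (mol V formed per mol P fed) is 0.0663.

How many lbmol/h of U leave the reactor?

152 lbmol/h

Yield of V: 1ξ₁ / 619.1 = 0.0663 → ξ₁ = 41.05 lbmol/h.
Conversion of P: 2ξ₁ + 1ξ₂ = 0.378 × 619.1 = 234 → ξ₂ = 151.9 lbmol/h.
Outlet amounts (n = n₀ + Σ ν·ξ):
  P: 619.1 − 2(41.05) − 1(151.9) = 385.1
  V: 0 + 1(41.05) = 41.05
  U: 0 + 1(151.9) = 151.9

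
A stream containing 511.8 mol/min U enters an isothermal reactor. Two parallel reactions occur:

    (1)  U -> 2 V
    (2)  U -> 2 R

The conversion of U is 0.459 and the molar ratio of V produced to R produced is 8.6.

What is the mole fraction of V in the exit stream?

0.564

Conversion of U: U consumed = 0.459 × 511.8 = 234.9 mol/min = 1ξ₁ + 1ξ₂.
Selectivity: 2ξ₁ / (2ξ₂) = 8.6 → ξ₁ = 8.6 ξ₂.
Substitute: (1·8.6 + 1) ξ₂ = 234.9 → ξ₂ = 24.47 mol/min, ξ₁ = 210.4 mol/min.
Outlet amounts (n = n₀ + Σ ν·ξ):
  U: 511.8 − 1(210.4) − 1(24.47) = 276.9
  V: 0 + 2(210.4) = 420.9
  R: 0 + 2(24.47) = 48.94
Total out = 746.7 mol/min; y_V = 420.9 / 746.7 = 0.5637.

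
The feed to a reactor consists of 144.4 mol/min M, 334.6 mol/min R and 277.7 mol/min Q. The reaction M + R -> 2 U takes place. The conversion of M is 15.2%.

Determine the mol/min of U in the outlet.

M reacted = 0.152 × 144.4 = 21.95 mol/min; ν_M = −1, so ξ = 21.95/1 = 21.95 mol/min.
Outlet amounts (n = n₀ + ν ξ):
  M: 144.4 − 1(21.95) = 122.5
  R: 334.6 − 1(21.95) = 312.7
  U: 0 + 2(21.95) = 43.9
  Q: 277.7 (inert)

43.9 mol/min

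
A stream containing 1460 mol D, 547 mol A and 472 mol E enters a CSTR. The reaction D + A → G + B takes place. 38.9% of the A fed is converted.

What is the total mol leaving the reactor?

A reacted = 0.389 × 547 = 212.8 mol; ν_A = −1, so ξ = 212.8/1 = 212.8 mol.
Outlet amounts (n = n₀ + ν ξ):
  D: 1460 − 1(212.8) = 1247
  A: 547 − 1(212.8) = 334.2
  G: 0 + 1(212.8) = 212.8
  B: 0 + 1(212.8) = 212.8
  E: 472 (inert)
Total out = 1247 + 334.2 + 212.8 + 212.8 + 472 = 2479 mol.

2480 mol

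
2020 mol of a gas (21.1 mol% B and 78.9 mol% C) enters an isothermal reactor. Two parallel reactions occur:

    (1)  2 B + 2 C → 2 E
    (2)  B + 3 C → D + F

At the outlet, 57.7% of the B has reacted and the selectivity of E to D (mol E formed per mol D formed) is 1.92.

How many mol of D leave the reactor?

84.2 mol

Conversion of B: B consumed = 0.577 × 426.2 = 245.9 mol = 2ξ₁ + 1ξ₂.
Selectivity: 2ξ₁ / (1ξ₂) = 1.92 → ξ₁ = 0.96 ξ₂.
Substitute: (2·0.96 + 1) ξ₂ = 245.9 → ξ₂ = 84.22 mol, ξ₁ = 80.85 mol.
Outlet amounts (n = n₀ + Σ ν·ξ):
  B: 426.2 − 2(80.85) − 1(84.22) = 180.3
  C: 1594 − 2(80.85) − 3(84.22) = 1179
  E: 0 + 2(80.85) = 161.7
  D: 0 + 1(84.22) = 84.22
  F: 0 + 1(84.22) = 84.22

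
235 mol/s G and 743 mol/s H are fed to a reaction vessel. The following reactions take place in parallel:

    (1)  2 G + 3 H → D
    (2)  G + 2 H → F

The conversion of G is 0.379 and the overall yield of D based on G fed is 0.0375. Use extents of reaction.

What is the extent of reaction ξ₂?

ξ₂ = 71.4 mol/s

Yield of D: 1ξ₁ / 235 = 0.0375 → ξ₁ = 8.812 mol/s.
Conversion of G: 2ξ₁ + 1ξ₂ = 0.379 × 235 = 89.06 → ξ₂ = 71.44 mol/s.
Outlet amounts (n = n₀ + Σ ν·ξ):
  G: 235 − 2(8.812) − 1(71.44) = 145.9
  H: 743 − 3(8.812) − 2(71.44) = 573.7
  D: 0 + 1(8.812) = 8.812
  F: 0 + 1(71.44) = 71.44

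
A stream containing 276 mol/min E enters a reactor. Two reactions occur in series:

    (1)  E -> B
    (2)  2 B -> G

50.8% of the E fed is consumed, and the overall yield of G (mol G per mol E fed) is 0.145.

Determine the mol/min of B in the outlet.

60.2 mol/min

Conversion of E: E consumed = 1ξ₁ = 0.508 × 276 → ξ₁ = 140.2 mol/min.
Yield of G: 1ξ₂ / 276 = 0.145 → ξ₂ = 40.02 mol/min.
Outlet amounts (n = n₀ + Σ ν·ξ):
  E: 276 − 1(140.2) = 135.8
  B: 0 + 1(140.2) − 2(40.02) = 60.17
  G: 0 + 1(40.02) = 40.02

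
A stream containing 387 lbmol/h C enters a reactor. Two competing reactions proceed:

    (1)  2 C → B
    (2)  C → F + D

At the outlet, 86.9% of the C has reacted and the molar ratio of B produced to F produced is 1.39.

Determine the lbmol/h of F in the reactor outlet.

89 lbmol/h

Conversion of C: C consumed = 0.869 × 387 = 336.3 lbmol/h = 2ξ₁ + 1ξ₂.
Selectivity: 1ξ₁ / (1ξ₂) = 1.39 → ξ₁ = 1.39 ξ₂.
Substitute: (2·1.39 + 1) ξ₂ = 336.3 → ξ₂ = 88.97 lbmol/h, ξ₁ = 123.7 lbmol/h.
Outlet amounts (n = n₀ + Σ ν·ξ):
  C: 387 − 2(123.7) − 1(88.97) = 50.7
  B: 0 + 1(123.7) = 123.7
  F: 0 + 1(88.97) = 88.97
  D: 0 + 1(88.97) = 88.97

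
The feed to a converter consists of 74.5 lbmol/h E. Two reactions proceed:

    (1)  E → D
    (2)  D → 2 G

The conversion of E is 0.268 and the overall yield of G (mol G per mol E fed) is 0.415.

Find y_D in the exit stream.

Conversion of E: E consumed = 1ξ₁ = 0.268 × 74.5 → ξ₁ = 19.97 lbmol/h.
Yield of G: 2ξ₂ / 74.5 = 0.415 → ξ₂ = 15.46 lbmol/h.
Outlet amounts (n = n₀ + Σ ν·ξ):
  E: 74.5 − 1(19.97) = 54.53
  D: 0 + 1(19.97) − 1(15.46) = 4.507
  G: 0 + 2(15.46) = 30.92
Total out = 89.96 lbmol/h; y_D = 4.507 / 89.96 = 0.0501.

0.0501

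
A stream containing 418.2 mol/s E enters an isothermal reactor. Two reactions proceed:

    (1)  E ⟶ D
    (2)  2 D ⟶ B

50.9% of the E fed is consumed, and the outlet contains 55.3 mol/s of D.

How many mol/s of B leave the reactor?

78.8 mol/s

Conversion of E: E consumed = 1ξ₁ = 0.509 × 418.2 → ξ₁ = 212.9 mol/s.
D balance: n_D = 0 + 1ξ₁ − 2ξ₂ = 55.3 → ξ₂ = (1·212.9 − 55.3)/2 = 78.78 mol/s.
Outlet amounts (n = n₀ + Σ ν·ξ):
  E: 418.2 − 1(212.9) = 205.3
  D: 0 + 1(212.9) − 2(78.78) = 55.3
  B: 0 + 1(78.78) = 78.78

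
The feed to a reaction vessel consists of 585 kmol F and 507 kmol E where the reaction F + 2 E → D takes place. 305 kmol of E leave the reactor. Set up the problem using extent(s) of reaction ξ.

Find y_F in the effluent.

For E: n = n₀ − 2ξ → 305 = 507 − 2ξ, giving ξ = 101 kmol.
Outlet amounts (n = n₀ + ν ξ):
  F: 585 − 1(101) = 484
  E: 507 − 2(101) = 305
  D: 0 + 1(101) = 101
Total out = 890 kmol; y_F = 484 / 890 = 0.5438.

0.544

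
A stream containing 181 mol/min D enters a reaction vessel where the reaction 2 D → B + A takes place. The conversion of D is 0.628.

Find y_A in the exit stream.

0.314

D reacted = 0.628 × 181 = 113.7 mol/min; ν_D = −2, so ξ = 113.7/2 = 56.83 mol/min.
Outlet amounts (n = n₀ + ν ξ):
  D: 181 − 2(56.83) = 67.33
  B: 0 + 1(56.83) = 56.83
  A: 0 + 1(56.83) = 56.83
Total out = 181 mol/min; y_A = 56.83 / 181 = 0.314.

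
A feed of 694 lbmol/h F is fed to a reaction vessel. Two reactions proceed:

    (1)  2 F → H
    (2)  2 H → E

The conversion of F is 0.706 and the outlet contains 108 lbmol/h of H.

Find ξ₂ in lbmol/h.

Conversion of F: F consumed = 2ξ₁ = 0.706 × 694 → ξ₁ = 245 lbmol/h.
H balance: n_H = 0 + 1ξ₁ − 2ξ₂ = 108 → ξ₂ = (1·245 − 108)/2 = 68.49 lbmol/h.
Outlet amounts (n = n₀ + Σ ν·ξ):
  F: 694 − 2(245) = 204
  H: 0 + 1(245) − 2(68.49) = 108
  E: 0 + 1(68.49) = 68.49

ξ₂ = 68.5 lbmol/h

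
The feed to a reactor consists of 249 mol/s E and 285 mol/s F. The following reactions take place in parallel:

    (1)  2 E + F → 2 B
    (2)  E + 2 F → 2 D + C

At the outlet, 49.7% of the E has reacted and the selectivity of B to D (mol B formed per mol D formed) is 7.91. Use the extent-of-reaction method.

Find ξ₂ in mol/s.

Conversion of E: E consumed = 0.497 × 249 = 123.8 mol/s = 2ξ₁ + 1ξ₂.
Selectivity: 2ξ₁ / (2ξ₂) = 7.91 → ξ₁ = 7.91 ξ₂.
Substitute: (2·7.91 + 1) ξ₂ = 123.8 → ξ₂ = 7.357 mol/s, ξ₁ = 58.2 mol/s.
Outlet amounts (n = n₀ + Σ ν·ξ):
  E: 249 − 2(58.2) − 1(7.357) = 125.2
  F: 285 − 1(58.2) − 2(7.357) = 212.1
  B: 0 + 2(58.2) = 116.4
  D: 0 + 2(7.357) = 14.71
  C: 0 + 1(7.357) = 7.357

ξ₂ = 7.36 mol/s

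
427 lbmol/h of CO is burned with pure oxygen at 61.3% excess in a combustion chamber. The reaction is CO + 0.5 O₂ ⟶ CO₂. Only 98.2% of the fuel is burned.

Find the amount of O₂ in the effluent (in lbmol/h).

Stoichiometric O₂ = 0.5 × 427 = 213.5 lbmol/h; O₂ fed = 213.5 × 1.613 = 344.4 lbmol/h.
Fuel reacted = 0.982 × 427 → ξ = 419.3 lbmol/h.
Outlet (n = n₀ + ν ξ):
  CO: 427 − 1(419.3) = 7.686
  O₂: 344.4 − 0.5(419.3) = 134.7
  CO₂: 0 + 1(419.3) = 419.3

135 lbmol/h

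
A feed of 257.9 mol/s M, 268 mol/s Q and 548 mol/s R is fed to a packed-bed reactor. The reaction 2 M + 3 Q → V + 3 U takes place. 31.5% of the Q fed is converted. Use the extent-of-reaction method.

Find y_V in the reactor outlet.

Q reacted = 0.315 × 268 = 84.42 mol/s; ν_Q = −3, so ξ = 84.42/3 = 28.14 mol/s.
Outlet amounts (n = n₀ + ν ξ):
  M: 257.9 − 2(28.14) = 201.6
  Q: 268 − 3(28.14) = 183.6
  V: 0 + 1(28.14) = 28.14
  U: 0 + 3(28.14) = 84.42
  R: 548 (inert)
Total out = 1046 mol/s; y_V = 28.14 / 1046 = 0.02691.

0.0269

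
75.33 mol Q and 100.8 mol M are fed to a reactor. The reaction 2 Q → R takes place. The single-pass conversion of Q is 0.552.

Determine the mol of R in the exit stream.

Q reacted = 0.552 × 75.33 = 41.58 mol; ν_Q = −2, so ξ = 41.58/2 = 20.79 mol.
Outlet amounts (n = n₀ + ν ξ):
  Q: 75.33 − 2(20.79) = 33.75
  R: 0 + 1(20.79) = 20.79
  M: 100.8 (inert)

20.8 mol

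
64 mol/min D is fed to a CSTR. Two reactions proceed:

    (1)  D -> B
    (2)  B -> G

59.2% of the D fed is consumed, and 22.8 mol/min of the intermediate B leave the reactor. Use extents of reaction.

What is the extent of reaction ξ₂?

Conversion of D: D consumed = 1ξ₁ = 0.592 × 64 → ξ₁ = 37.89 mol/min.
B balance: n_B = 0 + 1ξ₁ − 1ξ₂ = 22.8 → ξ₂ = (1·37.89 − 22.8)/1 = 15.09 mol/min.
Outlet amounts (n = n₀ + Σ ν·ξ):
  D: 64 − 1(37.89) = 26.11
  B: 0 + 1(37.89) − 1(15.09) = 22.8
  G: 0 + 1(15.09) = 15.09

ξ₂ = 15.1 mol/min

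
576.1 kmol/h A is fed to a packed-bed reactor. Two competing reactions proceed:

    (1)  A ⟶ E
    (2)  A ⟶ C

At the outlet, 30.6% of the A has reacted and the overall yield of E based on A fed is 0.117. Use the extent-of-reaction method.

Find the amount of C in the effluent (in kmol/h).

Yield of E: 1ξ₁ / 576.1 = 0.117 → ξ₁ = 67.4 kmol/h.
Conversion of A: 1ξ₁ + 1ξ₂ = 0.306 × 576.1 = 176.3 → ξ₂ = 108.9 kmol/h.
Outlet amounts (n = n₀ + Σ ν·ξ):
  A: 576.1 − 1(67.4) − 1(108.9) = 399.8
  E: 0 + 1(67.4) = 67.4
  C: 0 + 1(108.9) = 108.9

109 kmol/h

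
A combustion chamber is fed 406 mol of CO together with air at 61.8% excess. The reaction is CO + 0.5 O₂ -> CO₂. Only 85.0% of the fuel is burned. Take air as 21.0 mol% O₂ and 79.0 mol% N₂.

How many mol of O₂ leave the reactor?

Stoichiometric O₂ = 0.5 × 406 = 203 mol; O₂ fed = 203 × 1.618 = 328.5 mol.
N₂ fed = 328.5 × 79/21 = 1236 mol.
Fuel reacted = 0.85 × 406 → ξ = 345.1 mol.
Outlet (n = n₀ + ν ξ):
  CO: 406 − 1(345.1) = 60.9
  O₂: 328.5 − 0.5(345.1) = 155.9
  N₂: 1236 (inert)
  CO₂: 0 + 1(345.1) = 345.1

156 mol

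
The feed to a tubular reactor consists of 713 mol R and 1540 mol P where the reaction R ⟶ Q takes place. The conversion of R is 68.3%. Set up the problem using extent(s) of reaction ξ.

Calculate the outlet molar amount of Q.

R reacted = 0.683 × 713 = 487 mol; ν_R = −1, so ξ = 487/1 = 487 mol.
Outlet amounts (n = n₀ + ν ξ):
  R: 713 − 1(487) = 226
  Q: 0 + 1(487) = 487
  P: 1540 (inert)

487 mol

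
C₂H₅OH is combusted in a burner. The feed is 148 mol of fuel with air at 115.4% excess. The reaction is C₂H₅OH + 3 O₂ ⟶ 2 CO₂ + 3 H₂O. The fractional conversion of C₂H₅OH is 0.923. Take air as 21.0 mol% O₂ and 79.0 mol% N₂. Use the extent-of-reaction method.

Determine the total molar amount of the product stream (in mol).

Stoichiometric O₂ = 3 × 148 = 444 mol; O₂ fed = 444 × 2.154 = 956.4 mol.
N₂ fed = 956.4 × 79/21 = 3598 mol.
Fuel reacted = 0.923 × 148 → ξ = 136.6 mol.
Outlet (n = n₀ + ν ξ):
  C₂H₅OH: 148 − 1(136.6) = 11.4
  O₂: 956.4 − 3(136.6) = 546.6
  N₂: 3598 (inert)
  CO₂: 0 + 2(136.6) = 273.2
  H₂O: 0 + 3(136.6) = 409.8
Total out = 11.4 + 546.6 + 3598 + 273.2 + 409.8 = 4839 mol.

4840 mol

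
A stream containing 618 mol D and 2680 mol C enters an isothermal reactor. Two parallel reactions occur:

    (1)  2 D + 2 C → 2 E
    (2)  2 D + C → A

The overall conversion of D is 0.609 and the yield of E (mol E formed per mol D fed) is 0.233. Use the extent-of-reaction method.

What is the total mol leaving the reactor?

2920 mol

Yield of E: 2ξ₁ / 618 = 0.233 → ξ₁ = 72 mol.
Conversion of D: 2ξ₁ + 2ξ₂ = 0.609 × 618 = 376.4 → ξ₂ = 116.2 mol.
Outlet amounts (n = n₀ + Σ ν·ξ):
  D: 618 − 2(72) − 2(116.2) = 241.6
  C: 2680 − 2(72) − 1(116.2) = 2420
  E: 0 + 2(72) = 144
  A: 0 + 1(116.2) = 116.2
Total out = 241.6 + 2420 + 144 + 116.2 = 2922 mol.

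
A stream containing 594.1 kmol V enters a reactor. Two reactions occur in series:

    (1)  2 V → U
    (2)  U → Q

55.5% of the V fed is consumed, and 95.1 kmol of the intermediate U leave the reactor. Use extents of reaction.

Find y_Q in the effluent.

0.163

Conversion of V: V consumed = 2ξ₁ = 0.555 × 594.1 → ξ₁ = 164.9 kmol.
U balance: n_U = 0 + 1ξ₁ − 1ξ₂ = 95.1 → ξ₂ = (1·164.9 − 95.1)/1 = 69.76 kmol.
Outlet amounts (n = n₀ + Σ ν·ξ):
  V: 594.1 − 2(164.9) = 264.4
  U: 0 + 1(164.9) − 1(69.76) = 95.1
  Q: 0 + 1(69.76) = 69.76
Total out = 429.2 kmol; y_Q = 69.76 / 429.2 = 0.1625.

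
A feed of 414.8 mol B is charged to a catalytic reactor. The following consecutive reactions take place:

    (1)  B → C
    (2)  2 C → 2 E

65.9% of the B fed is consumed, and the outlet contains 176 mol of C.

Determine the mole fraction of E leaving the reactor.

0.235

Conversion of B: B consumed = 1ξ₁ = 0.659 × 414.8 → ξ₁ = 273.4 mol.
C balance: n_C = 0 + 1ξ₁ − 2ξ₂ = 176 → ξ₂ = (1·273.4 − 176)/2 = 48.68 mol.
Outlet amounts (n = n₀ + Σ ν·ξ):
  B: 414.8 − 1(273.4) = 141.4
  C: 0 + 1(273.4) − 2(48.68) = 176
  E: 0 + 2(48.68) = 97.35
Total out = 414.8 mol; y_E = 97.35 / 414.8 = 0.2347.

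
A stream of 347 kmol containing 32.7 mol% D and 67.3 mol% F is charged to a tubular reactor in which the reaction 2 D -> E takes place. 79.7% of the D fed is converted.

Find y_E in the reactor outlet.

0.15

D reacted = 0.797 × 113.5 = 90.43 kmol; ν_D = −2, so ξ = 90.43/2 = 45.22 kmol.
Outlet amounts (n = n₀ + ν ξ):
  D: 113.5 − 2(45.22) = 23.03
  E: 0 + 1(45.22) = 45.22
  F: 233.5 (inert)
Total out = 301.8 kmol; y_E = 45.22 / 301.8 = 0.1498.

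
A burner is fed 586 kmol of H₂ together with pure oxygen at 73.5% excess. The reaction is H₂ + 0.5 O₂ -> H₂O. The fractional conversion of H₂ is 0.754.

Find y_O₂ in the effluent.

Stoichiometric O₂ = 0.5 × 586 = 293 kmol; O₂ fed = 293 × 1.735 = 508.4 kmol.
Fuel reacted = 0.754 × 586 → ξ = 441.8 kmol.
Outlet (n = n₀ + ν ξ):
  H₂: 586 − 1(441.8) = 144.2
  O₂: 508.4 − 0.5(441.8) = 287.4
  H₂O: 0 + 1(441.8) = 441.8
Total out = 873.4 kmol; y_O₂ = 287.4 / 873.4 = 0.3291.

0.329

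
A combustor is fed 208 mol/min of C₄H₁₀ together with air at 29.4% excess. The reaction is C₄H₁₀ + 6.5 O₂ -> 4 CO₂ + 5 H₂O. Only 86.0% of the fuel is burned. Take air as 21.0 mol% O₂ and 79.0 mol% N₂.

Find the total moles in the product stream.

8810 mol/min

Stoichiometric O₂ = 6.5 × 208 = 1352 mol/min; O₂ fed = 1352 × 1.294 = 1749 mol/min.
N₂ fed = 1749 × 79/21 = 6581 mol/min.
Fuel reacted = 0.86 × 208 → ξ = 178.9 mol/min.
Outlet (n = n₀ + ν ξ):
  C₄H₁₀: 208 − 1(178.9) = 29.12
  O₂: 1749 − 6.5(178.9) = 586.8
  N₂: 6581 (inert)
  CO₂: 0 + 4(178.9) = 715.5
  H₂O: 0 + 5(178.9) = 894.4
Total out = 29.12 + 586.8 + 6581 + 715.5 + 894.4 = 8807 mol/min.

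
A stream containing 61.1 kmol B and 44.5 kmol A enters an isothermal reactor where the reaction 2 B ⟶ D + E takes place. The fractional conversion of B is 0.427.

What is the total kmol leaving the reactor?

106 kmol

B reacted = 0.427 × 61.1 = 26.09 kmol; ν_B = −2, so ξ = 26.09/2 = 13.04 kmol.
Outlet amounts (n = n₀ + ν ξ):
  B: 61.1 − 2(13.04) = 35.01
  D: 0 + 1(13.04) = 13.04
  E: 0 + 1(13.04) = 13.04
  A: 44.5 (inert)
Total out = 35.01 + 13.04 + 13.04 + 44.5 = 105.6 kmol.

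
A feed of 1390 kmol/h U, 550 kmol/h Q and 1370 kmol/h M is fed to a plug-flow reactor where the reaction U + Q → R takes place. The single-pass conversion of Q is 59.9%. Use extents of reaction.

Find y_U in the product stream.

0.356

Q reacted = 0.599 × 550 = 329.4 kmol/h; ν_Q = −1, so ξ = 329.4/1 = 329.4 kmol/h.
Outlet amounts (n = n₀ + ν ξ):
  U: 1390 − 1(329.4) = 1061
  Q: 550 − 1(329.4) = 220.6
  R: 0 + 1(329.4) = 329.4
  M: 1370 (inert)
Total out = 2981 kmol/h; y_U = 1061 / 2981 = 0.3558.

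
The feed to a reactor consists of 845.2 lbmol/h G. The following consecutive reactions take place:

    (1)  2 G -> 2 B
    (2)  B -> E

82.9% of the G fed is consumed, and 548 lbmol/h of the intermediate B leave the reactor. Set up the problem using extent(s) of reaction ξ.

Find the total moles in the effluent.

Conversion of G: G consumed = 2ξ₁ = 0.829 × 845.2 → ξ₁ = 350.3 lbmol/h.
B balance: n_B = 0 + 2ξ₁ − 1ξ₂ = 548 → ξ₂ = (2·350.3 − 548)/1 = 152.7 lbmol/h.
Outlet amounts (n = n₀ + Σ ν·ξ):
  G: 845.2 − 2(350.3) = 144.5
  B: 0 + 2(350.3) − 1(152.7) = 548
  E: 0 + 1(152.7) = 152.7
Total out = 144.5 + 548 + 152.7 = 845.2 lbmol/h.

845 lbmol/h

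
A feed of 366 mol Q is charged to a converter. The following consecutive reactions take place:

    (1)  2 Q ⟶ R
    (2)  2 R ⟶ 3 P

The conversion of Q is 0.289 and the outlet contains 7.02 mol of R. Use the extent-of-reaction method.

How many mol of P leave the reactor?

Conversion of Q: Q consumed = 2ξ₁ = 0.289 × 366 → ξ₁ = 52.89 mol.
R balance: n_R = 0 + 1ξ₁ − 2ξ₂ = 7.02 → ξ₂ = (1·52.89 − 7.02)/2 = 22.93 mol.
Outlet amounts (n = n₀ + Σ ν·ξ):
  Q: 366 − 2(52.89) = 260.2
  R: 0 + 1(52.89) − 2(22.93) = 7.02
  P: 0 + 3(22.93) = 68.8

68.8 mol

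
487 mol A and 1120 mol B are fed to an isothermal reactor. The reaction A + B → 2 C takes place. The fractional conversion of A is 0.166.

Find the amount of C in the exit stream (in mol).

162 mol

A reacted = 0.166 × 487 = 80.84 mol; ν_A = −1, so ξ = 80.84/1 = 80.84 mol.
Outlet amounts (n = n₀ + ν ξ):
  A: 487 − 1(80.84) = 406.2
  B: 1120 − 1(80.84) = 1039
  C: 0 + 2(80.84) = 161.7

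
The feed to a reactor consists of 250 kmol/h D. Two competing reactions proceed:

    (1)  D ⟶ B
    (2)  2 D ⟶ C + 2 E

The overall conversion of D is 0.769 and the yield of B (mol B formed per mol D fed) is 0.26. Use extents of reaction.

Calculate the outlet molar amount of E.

Yield of B: 1ξ₁ / 250 = 0.26 → ξ₁ = 65 kmol/h.
Conversion of D: 1ξ₁ + 2ξ₂ = 0.769 × 250 = 192.2 → ξ₂ = 63.62 kmol/h.
Outlet amounts (n = n₀ + Σ ν·ξ):
  D: 250 − 1(65) − 2(63.62) = 57.75
  B: 0 + 1(65) = 65
  C: 0 + 1(63.62) = 63.62
  E: 0 + 2(63.62) = 127.2

127 kmol/h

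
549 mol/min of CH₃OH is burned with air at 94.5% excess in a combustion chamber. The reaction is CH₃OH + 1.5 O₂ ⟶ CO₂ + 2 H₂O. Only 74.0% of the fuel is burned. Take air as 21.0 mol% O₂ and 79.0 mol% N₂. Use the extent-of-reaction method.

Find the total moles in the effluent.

8380 mol/min

Stoichiometric O₂ = 1.5 × 549 = 823.5 mol/min; O₂ fed = 823.5 × 1.945 = 1602 mol/min.
N₂ fed = 1602 × 79/21 = 6025 mol/min.
Fuel reacted = 0.74 × 549 → ξ = 406.3 mol/min.
Outlet (n = n₀ + ν ξ):
  CH₃OH: 549 − 1(406.3) = 142.7
  O₂: 1602 − 1.5(406.3) = 992.3
  N₂: 6025 (inert)
  CO₂: 0 + 1(406.3) = 406.3
  H₂O: 0 + 2(406.3) = 812.5
Total out = 142.7 + 992.3 + 6025 + 406.3 + 812.5 = 8379 mol/min.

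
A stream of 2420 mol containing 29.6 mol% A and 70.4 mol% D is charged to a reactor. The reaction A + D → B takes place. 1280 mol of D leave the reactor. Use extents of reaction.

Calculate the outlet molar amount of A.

293 mol

For D: n = n₀ − 1ξ → 1280 = 1704 − 1ξ, giving ξ = 423.7 mol.
Outlet amounts (n = n₀ + ν ξ):
  A: 716.3 − 1(423.7) = 292.6
  D: 1704 − 1(423.7) = 1280
  B: 0 + 1(423.7) = 423.7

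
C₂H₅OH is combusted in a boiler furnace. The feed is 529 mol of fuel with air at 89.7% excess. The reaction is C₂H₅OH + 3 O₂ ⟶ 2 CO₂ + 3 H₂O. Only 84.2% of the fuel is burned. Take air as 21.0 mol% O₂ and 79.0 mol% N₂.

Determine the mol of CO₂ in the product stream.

Stoichiometric O₂ = 3 × 529 = 1587 mol; O₂ fed = 1587 × 1.897 = 3011 mol.
N₂ fed = 3011 × 79/21 = 11330 mol.
Fuel reacted = 0.842 × 529 → ξ = 445.4 mol.
Outlet (n = n₀ + ν ξ):
  C₂H₅OH: 529 − 1(445.4) = 83.58
  O₂: 3011 − 3(445.4) = 1674
  N₂: 11330 (inert)
  CO₂: 0 + 2(445.4) = 890.8
  H₂O: 0 + 3(445.4) = 1336

891 mol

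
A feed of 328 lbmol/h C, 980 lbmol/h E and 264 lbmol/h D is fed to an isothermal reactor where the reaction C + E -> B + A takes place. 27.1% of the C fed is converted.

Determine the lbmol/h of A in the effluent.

C reacted = 0.271 × 328 = 88.89 lbmol/h; ν_C = −1, so ξ = 88.89/1 = 88.89 lbmol/h.
Outlet amounts (n = n₀ + ν ξ):
  C: 328 − 1(88.89) = 239.1
  E: 980 − 1(88.89) = 891.1
  B: 0 + 1(88.89) = 88.89
  A: 0 + 1(88.89) = 88.89
  D: 264 (inert)

88.9 lbmol/h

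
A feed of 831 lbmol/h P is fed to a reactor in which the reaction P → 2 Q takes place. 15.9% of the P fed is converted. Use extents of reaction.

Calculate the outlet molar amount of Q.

264 lbmol/h

P reacted = 0.159 × 831 = 132.1 lbmol/h; ν_P = −1, so ξ = 132.1/1 = 132.1 lbmol/h.
Outlet amounts (n = n₀ + ν ξ):
  P: 831 − 1(132.1) = 698.9
  Q: 0 + 2(132.1) = 264.3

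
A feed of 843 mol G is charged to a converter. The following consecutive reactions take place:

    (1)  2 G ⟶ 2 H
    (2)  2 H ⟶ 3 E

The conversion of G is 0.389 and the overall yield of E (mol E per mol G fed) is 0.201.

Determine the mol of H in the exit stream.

215 mol

Conversion of G: G consumed = 2ξ₁ = 0.389 × 843 → ξ₁ = 164 mol.
Yield of E: 3ξ₂ / 843 = 0.201 → ξ₂ = 56.48 mol.
Outlet amounts (n = n₀ + Σ ν·ξ):
  G: 843 − 2(164) = 515.1
  H: 0 + 2(164) − 2(56.48) = 215
  E: 0 + 3(56.48) = 169.4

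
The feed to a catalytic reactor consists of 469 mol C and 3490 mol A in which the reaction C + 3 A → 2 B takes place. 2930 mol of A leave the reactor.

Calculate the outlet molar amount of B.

For A: n = n₀ − 3ξ → 2930 = 3490 − 3ξ, giving ξ = 186.7 mol.
Outlet amounts (n = n₀ + ν ξ):
  C: 469 − 1(186.7) = 282.3
  A: 3490 − 3(186.7) = 2930
  B: 0 + 2(186.7) = 373.3

373 mol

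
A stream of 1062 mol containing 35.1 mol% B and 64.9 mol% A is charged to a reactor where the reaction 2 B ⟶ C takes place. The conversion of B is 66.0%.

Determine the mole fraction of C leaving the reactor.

0.131

B reacted = 0.66 × 372.8 = 246 mol; ν_B = −2, so ξ = 246/2 = 123 mol.
Outlet amounts (n = n₀ + ν ξ):
  B: 372.8 − 2(123) = 126.7
  C: 0 + 1(123) = 123
  A: 689.2 (inert)
Total out = 939 mol; y_C = 123 / 939 = 0.131.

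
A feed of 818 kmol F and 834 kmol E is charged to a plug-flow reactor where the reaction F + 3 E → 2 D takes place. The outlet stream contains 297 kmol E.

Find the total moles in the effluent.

1290 kmol

For E: n = n₀ − 3ξ → 297 = 834 − 3ξ, giving ξ = 179 kmol.
Outlet amounts (n = n₀ + ν ξ):
  F: 818 − 1(179) = 639
  E: 834 − 3(179) = 297
  D: 0 + 2(179) = 358
Total out = 639 + 297 + 358 = 1294 kmol.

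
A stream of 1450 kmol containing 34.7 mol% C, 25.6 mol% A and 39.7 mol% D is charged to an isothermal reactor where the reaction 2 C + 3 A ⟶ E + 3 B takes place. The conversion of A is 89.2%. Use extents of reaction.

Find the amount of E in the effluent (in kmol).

A reacted = 0.892 × 371.2 = 331.1 kmol; ν_A = −3, so ξ = 331.1/3 = 110.4 kmol.
Outlet amounts (n = n₀ + ν ξ):
  C: 503.2 − 2(110.4) = 282.4
  A: 371.2 − 3(110.4) = 40.09
  E: 0 + 1(110.4) = 110.4
  B: 0 + 3(110.4) = 331.1
  D: 575.7 (inert)

110 kmol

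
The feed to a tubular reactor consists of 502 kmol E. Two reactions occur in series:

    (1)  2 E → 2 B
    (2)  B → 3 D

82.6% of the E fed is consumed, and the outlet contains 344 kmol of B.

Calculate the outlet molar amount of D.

212 kmol

Conversion of E: E consumed = 2ξ₁ = 0.826 × 502 → ξ₁ = 207.3 kmol.
B balance: n_B = 0 + 2ξ₁ − 1ξ₂ = 344 → ξ₂ = (2·207.3 − 344)/1 = 70.65 kmol.
Outlet amounts (n = n₀ + Σ ν·ξ):
  E: 502 − 2(207.3) = 87.35
  B: 0 + 2(207.3) − 1(70.65) = 344
  D: 0 + 3(70.65) = 212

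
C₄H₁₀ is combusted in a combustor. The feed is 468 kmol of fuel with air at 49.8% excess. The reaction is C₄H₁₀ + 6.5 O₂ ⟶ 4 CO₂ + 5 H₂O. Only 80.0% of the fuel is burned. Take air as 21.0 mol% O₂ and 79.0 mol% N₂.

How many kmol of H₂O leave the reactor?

Stoichiometric O₂ = 6.5 × 468 = 3042 kmol; O₂ fed = 3042 × 1.498 = 4557 kmol.
N₂ fed = 4557 × 79/21 = 17140 kmol.
Fuel reacted = 0.8 × 468 → ξ = 374.4 kmol.
Outlet (n = n₀ + ν ξ):
  C₄H₁₀: 468 − 1(374.4) = 93.6
  O₂: 4557 − 6.5(374.4) = 2123
  N₂: 17140 (inert)
  CO₂: 0 + 4(374.4) = 1498
  H₂O: 0 + 5(374.4) = 1872

1870 kmol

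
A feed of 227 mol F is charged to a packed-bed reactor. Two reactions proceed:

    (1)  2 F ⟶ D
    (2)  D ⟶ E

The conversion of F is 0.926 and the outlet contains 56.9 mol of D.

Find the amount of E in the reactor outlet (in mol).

Conversion of F: F consumed = 2ξ₁ = 0.926 × 227 → ξ₁ = 105.1 mol.
D balance: n_D = 0 + 1ξ₁ − 1ξ₂ = 56.9 → ξ₂ = (1·105.1 − 56.9)/1 = 48.2 mol.
Outlet amounts (n = n₀ + Σ ν·ξ):
  F: 227 − 2(105.1) = 16.8
  D: 0 + 1(105.1) − 1(48.2) = 56.9
  E: 0 + 1(48.2) = 48.2

48.2 mol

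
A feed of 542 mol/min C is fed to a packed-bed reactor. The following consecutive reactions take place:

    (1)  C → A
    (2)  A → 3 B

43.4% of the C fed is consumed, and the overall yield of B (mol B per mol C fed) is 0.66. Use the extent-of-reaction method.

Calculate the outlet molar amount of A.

116 mol/min

Conversion of C: C consumed = 1ξ₁ = 0.434 × 542 → ξ₁ = 235.2 mol/min.
Yield of B: 3ξ₂ / 542 = 0.66 → ξ₂ = 119.2 mol/min.
Outlet amounts (n = n₀ + Σ ν·ξ):
  C: 542 − 1(235.2) = 306.8
  A: 0 + 1(235.2) − 1(119.2) = 116
  B: 0 + 3(119.2) = 357.7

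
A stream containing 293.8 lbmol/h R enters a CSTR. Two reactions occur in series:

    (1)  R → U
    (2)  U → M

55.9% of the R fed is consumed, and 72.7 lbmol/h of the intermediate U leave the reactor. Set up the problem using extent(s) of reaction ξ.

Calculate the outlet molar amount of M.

Conversion of R: R consumed = 1ξ₁ = 0.559 × 293.8 → ξ₁ = 164.2 lbmol/h.
U balance: n_U = 0 + 1ξ₁ − 1ξ₂ = 72.7 → ξ₂ = (1·164.2 − 72.7)/1 = 91.53 lbmol/h.
Outlet amounts (n = n₀ + Σ ν·ξ):
  R: 293.8 − 1(164.2) = 129.6
  U: 0 + 1(164.2) − 1(91.53) = 72.7
  M: 0 + 1(91.53) = 91.53

91.5 lbmol/h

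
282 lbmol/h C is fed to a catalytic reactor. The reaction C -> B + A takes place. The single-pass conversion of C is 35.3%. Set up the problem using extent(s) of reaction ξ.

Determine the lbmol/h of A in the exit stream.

99.5 lbmol/h

C reacted = 0.353 × 282 = 99.55 lbmol/h; ν_C = −1, so ξ = 99.55/1 = 99.55 lbmol/h.
Outlet amounts (n = n₀ + ν ξ):
  C: 282 − 1(99.55) = 182.5
  B: 0 + 1(99.55) = 99.55
  A: 0 + 1(99.55) = 99.55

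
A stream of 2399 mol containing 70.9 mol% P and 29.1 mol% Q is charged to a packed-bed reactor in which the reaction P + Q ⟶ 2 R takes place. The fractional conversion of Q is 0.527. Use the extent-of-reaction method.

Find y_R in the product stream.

0.307

Q reacted = 0.527 × 698.1 = 367.9 mol; ν_Q = −1, so ξ = 367.9/1 = 367.9 mol.
Outlet amounts (n = n₀ + ν ξ):
  P: 1701 − 1(367.9) = 1333
  Q: 698.1 − 1(367.9) = 330.2
  R: 0 + 2(367.9) = 735.8
Total out = 2399 mol; y_R = 735.8 / 2399 = 0.3067.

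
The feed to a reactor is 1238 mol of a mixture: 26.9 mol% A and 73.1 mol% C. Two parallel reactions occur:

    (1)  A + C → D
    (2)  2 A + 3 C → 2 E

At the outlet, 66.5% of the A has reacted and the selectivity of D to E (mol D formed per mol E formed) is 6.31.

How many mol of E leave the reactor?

Conversion of A: A consumed = 0.665 × 333 = 221.5 mol = 1ξ₁ + 2ξ₂.
Selectivity: 1ξ₁ / (2ξ₂) = 6.31 → ξ₁ = 12.62 ξ₂.
Substitute: (1·12.62 + 2) ξ₂ = 221.5 → ξ₂ = 15.15 mol, ξ₁ = 191.2 mol.
Outlet amounts (n = n₀ + Σ ν·ξ):
  A: 333 − 1(191.2) − 2(15.15) = 111.6
  C: 905 − 1(191.2) − 3(15.15) = 668.4
  D: 0 + 1(191.2) = 191.2
  E: 0 + 2(15.15) = 30.3

30.3 mol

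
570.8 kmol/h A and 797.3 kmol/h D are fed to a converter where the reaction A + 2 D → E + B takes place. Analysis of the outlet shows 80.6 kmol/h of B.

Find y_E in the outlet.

0.0626

For B: n = n₀ + 1ξ → 80.6 = 0 + 1ξ, giving ξ = 80.6 kmol/h.
Outlet amounts (n = n₀ + ν ξ):
  A: 570.8 − 1(80.6) = 490.2
  D: 797.3 − 2(80.6) = 636.1
  E: 0 + 1(80.6) = 80.6
  B: 0 + 1(80.6) = 80.6
Total out = 1287 kmol/h; y_E = 80.6 / 1287 = 0.0626.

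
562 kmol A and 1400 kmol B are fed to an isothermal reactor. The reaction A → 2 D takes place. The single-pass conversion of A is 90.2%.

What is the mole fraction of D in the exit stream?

0.411

A reacted = 0.902 × 562 = 506.9 kmol; ν_A = −1, so ξ = 506.9/1 = 506.9 kmol.
Outlet amounts (n = n₀ + ν ξ):
  A: 562 − 1(506.9) = 55.08
  D: 0 + 2(506.9) = 1014
  B: 1400 (inert)
Total out = 2469 kmol; y_D = 1014 / 2469 = 0.4106.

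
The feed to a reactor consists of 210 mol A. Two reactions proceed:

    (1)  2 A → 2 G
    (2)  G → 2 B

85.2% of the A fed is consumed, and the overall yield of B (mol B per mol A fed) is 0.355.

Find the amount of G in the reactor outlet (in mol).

Conversion of A: A consumed = 2ξ₁ = 0.852 × 210 → ξ₁ = 89.46 mol.
Yield of B: 2ξ₂ / 210 = 0.355 → ξ₂ = 37.27 mol.
Outlet amounts (n = n₀ + Σ ν·ξ):
  A: 210 − 2(89.46) = 31.08
  G: 0 + 2(89.46) − 1(37.27) = 141.6
  B: 0 + 2(37.27) = 74.55

142 mol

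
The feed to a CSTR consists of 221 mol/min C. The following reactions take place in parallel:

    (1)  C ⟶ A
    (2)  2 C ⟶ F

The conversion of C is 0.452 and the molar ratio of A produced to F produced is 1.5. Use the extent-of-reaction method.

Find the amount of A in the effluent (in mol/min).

42.8 mol/min

Conversion of C: C consumed = 0.452 × 221 = 99.89 mol/min = 1ξ₁ + 2ξ₂.
Selectivity: 1ξ₁ / (1ξ₂) = 1.5 → ξ₁ = 1.5 ξ₂.
Substitute: (1·1.5 + 2) ξ₂ = 99.89 → ξ₂ = 28.54 mol/min, ξ₁ = 42.81 mol/min.
Outlet amounts (n = n₀ + Σ ν·ξ):
  C: 221 − 1(42.81) − 2(28.54) = 121.1
  A: 0 + 1(42.81) = 42.81
  F: 0 + 1(28.54) = 28.54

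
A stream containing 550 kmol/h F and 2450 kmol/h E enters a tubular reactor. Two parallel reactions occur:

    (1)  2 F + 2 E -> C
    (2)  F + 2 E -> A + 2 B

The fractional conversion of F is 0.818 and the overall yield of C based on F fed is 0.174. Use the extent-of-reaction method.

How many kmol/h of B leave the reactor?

517 kmol/h

Yield of C: 1ξ₁ / 550 = 0.174 → ξ₁ = 95.7 kmol/h.
Conversion of F: 2ξ₁ + 1ξ₂ = 0.818 × 550 = 449.9 → ξ₂ = 258.5 kmol/h.
Outlet amounts (n = n₀ + Σ ν·ξ):
  F: 550 − 2(95.7) − 1(258.5) = 100.1
  E: 2450 − 2(95.7) − 2(258.5) = 1742
  C: 0 + 1(95.7) = 95.7
  A: 0 + 1(258.5) = 258.5
  B: 0 + 2(258.5) = 517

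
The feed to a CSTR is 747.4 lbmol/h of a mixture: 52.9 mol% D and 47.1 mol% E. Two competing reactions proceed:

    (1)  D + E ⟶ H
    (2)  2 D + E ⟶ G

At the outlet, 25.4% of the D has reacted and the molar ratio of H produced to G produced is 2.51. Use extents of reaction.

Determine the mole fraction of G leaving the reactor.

0.0344

Conversion of D: D consumed = 0.254 × 395.4 = 100.4 lbmol/h = 1ξ₁ + 2ξ₂.
Selectivity: 1ξ₁ / (1ξ₂) = 2.51 → ξ₁ = 2.51 ξ₂.
Substitute: (1·2.51 + 2) ξ₂ = 100.4 → ξ₂ = 22.27 lbmol/h, ξ₁ = 55.89 lbmol/h.
Outlet amounts (n = n₀ + Σ ν·ξ):
  D: 395.4 − 1(55.89) − 2(22.27) = 294.9
  E: 352 − 1(55.89) − 1(22.27) = 273.9
  H: 0 + 1(55.89) = 55.89
  G: 0 + 1(22.27) = 22.27
Total out = 647 lbmol/h; y_G = 22.27 / 647 = 0.03442.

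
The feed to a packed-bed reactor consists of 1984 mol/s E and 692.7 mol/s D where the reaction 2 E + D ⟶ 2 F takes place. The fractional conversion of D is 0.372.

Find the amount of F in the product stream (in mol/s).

D reacted = 0.372 × 692.7 = 257.7 mol/s; ν_D = −1, so ξ = 257.7/1 = 257.7 mol/s.
Outlet amounts (n = n₀ + ν ξ):
  E: 1984 − 2(257.7) = 1469
  D: 692.7 − 1(257.7) = 435
  F: 0 + 2(257.7) = 515.4

515 mol/s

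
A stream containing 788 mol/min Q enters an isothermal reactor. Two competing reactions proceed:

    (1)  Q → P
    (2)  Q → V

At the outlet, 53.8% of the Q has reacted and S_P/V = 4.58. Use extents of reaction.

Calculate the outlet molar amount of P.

348 mol/min

Conversion of Q: Q consumed = 0.538 × 788 = 423.9 mol/min = 1ξ₁ + 1ξ₂.
Selectivity: 1ξ₁ / (1ξ₂) = 4.58 → ξ₁ = 4.58 ξ₂.
Substitute: (1·4.58 + 1) ξ₂ = 423.9 → ξ₂ = 75.98 mol/min, ξ₁ = 348 mol/min.
Outlet amounts (n = n₀ + Σ ν·ξ):
  Q: 788 − 1(348) − 1(75.98) = 364.1
  P: 0 + 1(348) = 348
  V: 0 + 1(75.98) = 75.98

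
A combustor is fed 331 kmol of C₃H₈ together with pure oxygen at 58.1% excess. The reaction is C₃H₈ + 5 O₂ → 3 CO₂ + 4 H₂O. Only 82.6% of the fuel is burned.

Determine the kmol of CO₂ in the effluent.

820 kmol

Stoichiometric O₂ = 5 × 331 = 1655 kmol; O₂ fed = 1655 × 1.581 = 2617 kmol.
Fuel reacted = 0.826 × 331 → ξ = 273.4 kmol.
Outlet (n = n₀ + ν ξ):
  C₃H₈: 331 − 1(273.4) = 57.59
  O₂: 2617 − 5(273.4) = 1250
  CO₂: 0 + 3(273.4) = 820.2
  H₂O: 0 + 4(273.4) = 1094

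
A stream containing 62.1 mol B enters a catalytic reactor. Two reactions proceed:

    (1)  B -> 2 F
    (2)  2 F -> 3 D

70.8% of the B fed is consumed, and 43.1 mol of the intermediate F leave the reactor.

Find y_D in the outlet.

0.523

Conversion of B: B consumed = 1ξ₁ = 0.708 × 62.1 → ξ₁ = 43.97 mol.
F balance: n_F = 0 + 2ξ₁ − 2ξ₂ = 43.1 → ξ₂ = (2·43.97 − 43.1)/2 = 22.42 mol.
Outlet amounts (n = n₀ + Σ ν·ξ):
  B: 62.1 − 1(43.97) = 18.13
  F: 0 + 2(43.97) − 2(22.42) = 43.1
  D: 0 + 3(22.42) = 67.25
Total out = 128.5 mol; y_D = 67.25 / 128.5 = 0.5234.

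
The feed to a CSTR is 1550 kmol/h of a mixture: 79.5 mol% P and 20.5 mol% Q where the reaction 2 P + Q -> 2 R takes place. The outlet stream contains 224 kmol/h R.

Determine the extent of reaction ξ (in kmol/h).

For R: n = n₀ + 2ξ → 224 = 0 + 2ξ, giving ξ = 112 kmol/h.
Outlet amounts (n = n₀ + ν ξ):
  P: 1232 − 2(112) = 1008
  Q: 317.8 − 1(112) = 205.8
  R: 0 + 2(112) = 224

ξ = 112 kmol/h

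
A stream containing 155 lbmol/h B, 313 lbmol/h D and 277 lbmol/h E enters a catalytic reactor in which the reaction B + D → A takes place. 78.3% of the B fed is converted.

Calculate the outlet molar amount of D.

B reacted = 0.783 × 155 = 121.4 lbmol/h; ν_B = −1, so ξ = 121.4/1 = 121.4 lbmol/h.
Outlet amounts (n = n₀ + ν ξ):
  B: 155 − 1(121.4) = 33.63
  D: 313 − 1(121.4) = 191.6
  A: 0 + 1(121.4) = 121.4
  E: 277 (inert)

192 lbmol/h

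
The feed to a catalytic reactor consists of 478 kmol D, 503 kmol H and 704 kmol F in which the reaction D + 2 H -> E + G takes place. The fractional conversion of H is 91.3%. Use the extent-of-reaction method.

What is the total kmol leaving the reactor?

H reacted = 0.913 × 503 = 459.2 kmol; ν_H = −2, so ξ = 459.2/2 = 229.6 kmol.
Outlet amounts (n = n₀ + ν ξ):
  D: 478 − 1(229.6) = 248.4
  H: 503 − 2(229.6) = 43.76
  E: 0 + 1(229.6) = 229.6
  G: 0 + 1(229.6) = 229.6
  F: 704 (inert)
Total out = 248.4 + 43.76 + 229.6 + 229.6 + 704 = 1455 kmol.

1460 kmol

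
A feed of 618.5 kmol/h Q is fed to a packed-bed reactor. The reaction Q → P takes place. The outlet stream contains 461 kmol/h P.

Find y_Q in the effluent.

0.255

For P: n = n₀ + 1ξ → 461 = 0 + 1ξ, giving ξ = 461 kmol/h.
Outlet amounts (n = n₀ + ν ξ):
  Q: 618.5 − 1(461) = 157.5
  P: 0 + 1(461) = 461
Total out = 618.5 kmol/h; y_Q = 157.5 / 618.5 = 0.2546.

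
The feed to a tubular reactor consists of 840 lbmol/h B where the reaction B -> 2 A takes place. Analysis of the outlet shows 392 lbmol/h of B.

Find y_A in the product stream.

0.696

For B: n = n₀ − 1ξ → 392 = 840 − 1ξ, giving ξ = 448 lbmol/h.
Outlet amounts (n = n₀ + ν ξ):
  B: 840 − 1(448) = 392
  A: 0 + 2(448) = 896
Total out = 1288 lbmol/h; y_A = 896 / 1288 = 0.6957.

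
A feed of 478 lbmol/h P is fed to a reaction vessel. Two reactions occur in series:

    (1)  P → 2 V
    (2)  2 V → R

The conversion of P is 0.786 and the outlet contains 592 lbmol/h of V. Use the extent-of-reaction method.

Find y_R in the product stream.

Conversion of P: P consumed = 1ξ₁ = 0.786 × 478 → ξ₁ = 375.7 lbmol/h.
V balance: n_V = 0 + 2ξ₁ − 2ξ₂ = 592 → ξ₂ = (2·375.7 − 592)/2 = 79.71 lbmol/h.
Outlet amounts (n = n₀ + Σ ν·ξ):
  P: 478 − 1(375.7) = 102.3
  V: 0 + 2(375.7) − 2(79.71) = 592
  R: 0 + 1(79.71) = 79.71
Total out = 774 lbmol/h; y_R = 79.71 / 774 = 0.103.

0.103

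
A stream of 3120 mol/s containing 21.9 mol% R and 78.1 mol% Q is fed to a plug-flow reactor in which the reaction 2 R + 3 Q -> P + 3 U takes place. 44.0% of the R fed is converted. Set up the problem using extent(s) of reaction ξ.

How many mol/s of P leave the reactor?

150 mol/s

R reacted = 0.44 × 683.3 = 300.6 mol/s; ν_R = −2, so ξ = 300.6/2 = 150.3 mol/s.
Outlet amounts (n = n₀ + ν ξ):
  R: 683.3 − 2(150.3) = 382.6
  Q: 2437 − 3(150.3) = 1986
  P: 0 + 1(150.3) = 150.3
  U: 0 + 3(150.3) = 451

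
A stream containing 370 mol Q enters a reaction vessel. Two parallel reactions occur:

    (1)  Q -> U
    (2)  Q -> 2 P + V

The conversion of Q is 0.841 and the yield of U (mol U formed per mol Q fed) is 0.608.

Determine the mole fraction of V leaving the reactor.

Yield of U: 1ξ₁ / 370 = 0.608 → ξ₁ = 225 mol.
Conversion of Q: 1ξ₁ + 1ξ₂ = 0.841 × 370 = 311.2 → ξ₂ = 86.21 mol.
Outlet amounts (n = n₀ + Σ ν·ξ):
  Q: 370 − 1(225) − 1(86.21) = 58.83
  U: 0 + 1(225) = 225
  P: 0 + 2(86.21) = 172.4
  V: 0 + 1(86.21) = 86.21
Total out = 542.4 mol; y_V = 86.21 / 542.4 = 0.1589.

0.159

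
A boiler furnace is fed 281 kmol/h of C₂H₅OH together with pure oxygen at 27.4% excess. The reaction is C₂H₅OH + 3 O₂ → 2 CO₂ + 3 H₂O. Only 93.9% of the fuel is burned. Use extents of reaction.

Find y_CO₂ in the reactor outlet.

0.326

Stoichiometric O₂ = 3 × 281 = 843 kmol/h; O₂ fed = 843 × 1.274 = 1074 kmol/h.
Fuel reacted = 0.939 × 281 → ξ = 263.9 kmol/h.
Outlet (n = n₀ + ν ξ):
  C₂H₅OH: 281 − 1(263.9) = 17.14
  O₂: 1074 − 3(263.9) = 282.4
  CO₂: 0 + 2(263.9) = 527.7
  H₂O: 0 + 3(263.9) = 791.6
Total out = 1619 kmol/h; y_CO₂ = 527.7 / 1619 = 0.326.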